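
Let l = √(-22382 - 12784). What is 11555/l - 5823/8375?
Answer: -5823/8375 - 11555*I*√35166/35166 ≈ -0.69528 - 61.618*I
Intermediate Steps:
l = I*√35166 (l = √(-35166) = I*√35166 ≈ 187.53*I)
11555/l - 5823/8375 = 11555/((I*√35166)) - 5823/8375 = 11555*(-I*√35166/35166) - 5823*1/8375 = -11555*I*√35166/35166 - 5823/8375 = -5823/8375 - 11555*I*√35166/35166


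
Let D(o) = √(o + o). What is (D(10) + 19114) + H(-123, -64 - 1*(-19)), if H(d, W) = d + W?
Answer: 18946 + 2*√5 ≈ 18950.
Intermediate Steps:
H(d, W) = W + d
D(o) = √2*√o (D(o) = √(2*o) = √2*√o)
(D(10) + 19114) + H(-123, -64 - 1*(-19)) = (√2*√10 + 19114) + ((-64 - 1*(-19)) - 123) = (2*√5 + 19114) + ((-64 + 19) - 123) = (19114 + 2*√5) + (-45 - 123) = (19114 + 2*√5) - 168 = 18946 + 2*√5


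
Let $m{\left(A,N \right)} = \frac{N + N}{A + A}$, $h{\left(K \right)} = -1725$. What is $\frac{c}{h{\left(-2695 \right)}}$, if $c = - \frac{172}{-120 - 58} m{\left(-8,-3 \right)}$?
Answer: $- \frac{43}{204700} \approx -0.00021006$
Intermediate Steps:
$m{\left(A,N \right)} = \frac{N}{A}$ ($m{\left(A,N \right)} = \frac{2 N}{2 A} = 2 N \frac{1}{2 A} = \frac{N}{A}$)
$c = \frac{129}{356}$ ($c = - \frac{172}{-120 - 58} \left(- \frac{3}{-8}\right) = - \frac{172}{-178} \left(\left(-3\right) \left(- \frac{1}{8}\right)\right) = \left(-172\right) \left(- \frac{1}{178}\right) \frac{3}{8} = \frac{86}{89} \cdot \frac{3}{8} = \frac{129}{356} \approx 0.36236$)
$\frac{c}{h{\left(-2695 \right)}} = \frac{129}{356 \left(-1725\right)} = \frac{129}{356} \left(- \frac{1}{1725}\right) = - \frac{43}{204700}$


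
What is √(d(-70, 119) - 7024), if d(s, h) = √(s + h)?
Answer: I*√7017 ≈ 83.768*I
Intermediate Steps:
d(s, h) = √(h + s)
√(d(-70, 119) - 7024) = √(√(119 - 70) - 7024) = √(√49 - 7024) = √(7 - 7024) = √(-7017) = I*√7017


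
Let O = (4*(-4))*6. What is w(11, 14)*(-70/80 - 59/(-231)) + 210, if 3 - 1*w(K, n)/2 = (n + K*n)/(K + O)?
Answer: 1067271/5236 ≈ 203.83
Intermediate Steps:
O = -96 (O = -16*6 = -96)
w(K, n) = 6 - 2*(n + K*n)/(-96 + K) (w(K, n) = 6 - 2*(n + K*n)/(K - 96) = 6 - 2*(n + K*n)/(-96 + K))
w(11, 14)*(-70/80 - 59/(-231)) + 210 = (2*(-288 - 1*14 + 3*11 - 1*11*14)/(-96 + 11))*(-70/80 - 59/(-231)) + 210 = (2*(-288 - 14 + 33 - 154)/(-85))*(-70*1/80 - 59*(-1/231)) + 210 = (2*(-1/85)*(-423))*(-7/8 + 59/231) + 210 = (846/85)*(-1145/1848) + 210 = -32289/5236 + 210 = 1067271/5236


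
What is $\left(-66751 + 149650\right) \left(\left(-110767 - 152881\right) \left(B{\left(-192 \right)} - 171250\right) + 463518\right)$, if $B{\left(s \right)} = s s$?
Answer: $2937199745189754$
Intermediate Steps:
$B{\left(s \right)} = s^{2}$
$\left(-66751 + 149650\right) \left(\left(-110767 - 152881\right) \left(B{\left(-192 \right)} - 171250\right) + 463518\right) = \left(-66751 + 149650\right) \left(\left(-110767 - 152881\right) \left(\left(-192\right)^{2} - 171250\right) + 463518\right) = 82899 \left(- 263648 \left(36864 - 171250\right) + 463518\right) = 82899 \left(\left(-263648\right) \left(-134386\right) + 463518\right) = 82899 \left(35430600128 + 463518\right) = 82899 \cdot 35431063646 = 2937199745189754$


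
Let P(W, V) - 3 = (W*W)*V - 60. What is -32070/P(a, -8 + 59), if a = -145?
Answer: -5345/178703 ≈ -0.029910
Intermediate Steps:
P(W, V) = -57 + V*W² (P(W, V) = 3 + ((W*W)*V - 60) = 3 + (W²*V - 60) = 3 + (V*W² - 60) = 3 + (-60 + V*W²) = -57 + V*W²)
-32070/P(a, -8 + 59) = -32070/(-57 + (-8 + 59)*(-145)²) = -32070/(-57 + 51*21025) = -32070/(-57 + 1072275) = -32070/1072218 = -32070*1/1072218 = -5345/178703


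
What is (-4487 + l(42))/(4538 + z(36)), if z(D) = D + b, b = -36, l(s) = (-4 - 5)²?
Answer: -2203/2269 ≈ -0.97091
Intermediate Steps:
l(s) = 81 (l(s) = (-9)² = 81)
z(D) = -36 + D (z(D) = D - 36 = -36 + D)
(-4487 + l(42))/(4538 + z(36)) = (-4487 + 81)/(4538 + (-36 + 36)) = -4406/(4538 + 0) = -4406/4538 = -4406*1/4538 = -2203/2269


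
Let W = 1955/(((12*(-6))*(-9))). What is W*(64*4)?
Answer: 62560/81 ≈ 772.35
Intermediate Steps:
W = 1955/648 (W = 1955/((-72*(-9))) = 1955/648 ≈ 3.0170)
W*(64*4) = 1955*(64*4)/648 = (1955/648)*256 = 62560/81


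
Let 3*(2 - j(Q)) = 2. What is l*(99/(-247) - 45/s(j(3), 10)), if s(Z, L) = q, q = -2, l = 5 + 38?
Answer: 469431/494 ≈ 950.27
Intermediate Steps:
l = 43
j(Q) = 4/3 (j(Q) = 2 - ⅓*2 = 2 - ⅔ = 4/3)
s(Z, L) = -2
l*(99/(-247) - 45/s(j(3), 10)) = 43*(99/(-247) - 45/(-2)) = 43*(99*(-1/247) - 45*(-½)) = 43*(-99/247 + 45/2) = 43*(10917/494) = 469431/494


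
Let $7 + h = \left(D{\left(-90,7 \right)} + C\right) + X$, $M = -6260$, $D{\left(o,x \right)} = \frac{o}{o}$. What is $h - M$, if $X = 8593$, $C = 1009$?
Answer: $15856$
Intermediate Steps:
$D{\left(o,x \right)} = 1$
$h = 9596$ ($h = -7 + \left(\left(1 + 1009\right) + 8593\right) = -7 + \left(1010 + 8593\right) = -7 + 9603 = 9596$)
$h - M = 9596 - -6260 = 9596 + 6260 = 15856$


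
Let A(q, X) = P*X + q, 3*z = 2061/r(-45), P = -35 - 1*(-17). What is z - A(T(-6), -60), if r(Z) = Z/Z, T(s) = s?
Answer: -387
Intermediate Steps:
P = -18 (P = -35 + 17 = -18)
r(Z) = 1
z = 687 (z = (2061/1)/3 = (2061*1)/3 = (1/3)*2061 = 687)
A(q, X) = q - 18*X (A(q, X) = -18*X + q = q - 18*X)
z - A(T(-6), -60) = 687 - (-6 - 18*(-60)) = 687 - (-6 + 1080) = 687 - 1*1074 = 687 - 1074 = -387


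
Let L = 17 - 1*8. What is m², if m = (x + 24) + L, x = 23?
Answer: 3136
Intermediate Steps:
L = 9 (L = 17 - 8 = 9)
m = 56 (m = (23 + 24) + 9 = 47 + 9 = 56)
m² = 56² = 3136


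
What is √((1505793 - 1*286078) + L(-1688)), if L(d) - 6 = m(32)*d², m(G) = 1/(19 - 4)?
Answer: √317177385/15 ≈ 1187.3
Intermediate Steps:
m(G) = 1/15
L(d) = 6 + d²/15
√((1505793 - 1*286078) + L(-1688)) = √((1505793 - 1*286078) + (6 + (1/15)*(-1688)²)) = √((1505793 - 286078) + (6 + (1/15)*2849344)) = √(1219715 + (6 + 2849344/15)) = √(1219715 + 2849434/15) = √(21145159/15) = √317177385/15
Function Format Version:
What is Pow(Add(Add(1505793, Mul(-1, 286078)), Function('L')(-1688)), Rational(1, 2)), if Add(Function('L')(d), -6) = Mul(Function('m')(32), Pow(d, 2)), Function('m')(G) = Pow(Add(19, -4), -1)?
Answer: Mul(Rational(1, 15), Pow(317177385, Rational(1, 2))) ≈ 1187.3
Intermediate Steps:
Function('m')(G) = Rational(1, 15) (Function('m')(G) = Pow(15, -1) = Rational(1, 15))
Function('L')(d) = Add(6, Mul(Rational(1, 15), Pow(d, 2)))
Pow(Add(Add(1505793, Mul(-1, 286078)), Function('L')(-1688)), Rational(1, 2)) = Pow(Add(Add(1505793, Mul(-1, 286078)), Add(6, Mul(Rational(1, 15), Pow(-1688, 2)))), Rational(1, 2)) = Pow(Add(Add(1505793, -286078), Add(6, Mul(Rational(1, 15), 2849344))), Rational(1, 2)) = Pow(Add(1219715, Add(6, Rational(2849344, 15))), Rational(1, 2)) = Pow(Add(1219715, Rational(2849434, 15)), Rational(1, 2)) = Pow(Rational(21145159, 15), Rational(1, 2)) = Mul(Rational(1, 15), Pow(317177385, Rational(1, 2)))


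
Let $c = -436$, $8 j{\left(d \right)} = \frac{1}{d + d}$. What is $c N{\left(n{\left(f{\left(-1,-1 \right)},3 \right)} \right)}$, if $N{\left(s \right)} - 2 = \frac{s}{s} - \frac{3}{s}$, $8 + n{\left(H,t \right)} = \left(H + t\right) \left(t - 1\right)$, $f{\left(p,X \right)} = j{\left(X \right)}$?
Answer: $- \frac{32700}{17} \approx -1923.5$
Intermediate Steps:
$j{\left(d \right)} = \frac{1}{16 d}$ ($j{\left(d \right)} = \frac{1}{8 \left(d + d\right)} = \frac{1}{8 \cdot 2 d} = \frac{\frac{1}{2} \frac{1}{d}}{8} = \frac{1}{16 d}$)
$f{\left(p,X \right)} = \frac{1}{16 X}$
$n{\left(H,t \right)} = -8 + \left(-1 + t\right) \left(H + t\right)$ ($n{\left(H,t \right)} = -8 + \left(H + t\right) \left(t - 1\right) = -8 + \left(H + t\right) \left(-1 + t\right) = -8 + \left(-1 + t\right) \left(H + t\right)$)
$N{\left(s \right)} = 3 - \frac{3}{s}$ ($N{\left(s \right)} = 2 - \left(\frac{3}{s} - \frac{s}{s}\right) = 2 + \left(1 - \frac{3}{s}\right) = 3 - \frac{3}{s}$)
$c N{\left(n{\left(f{\left(-1,-1 \right)},3 \right)} \right)} = - 436 \left(3 - \frac{3}{-8 + 3^{2} - \frac{1}{16 \left(-1\right)} - 3 + \frac{1}{16 \left(-1\right)} 3}\right) = - 436 \left(3 - \frac{3}{-8 + 9 - \frac{1}{16} \left(-1\right) - 3 + \frac{1}{16} \left(-1\right) 3}\right) = - 436 \left(3 - \frac{3}{-8 + 9 - - \frac{1}{16} - 3 - \frac{3}{16}}\right) = - 436 \left(3 - \frac{3}{-8 + 9 + \frac{1}{16} - 3 - \frac{3}{16}}\right) = - 436 \left(3 - \frac{3}{- \frac{17}{8}}\right) = - 436 \left(3 - - \frac{24}{17}\right) = - 436 \left(3 + \frac{24}{17}\right) = \left(-436\right) \frac{75}{17} = - \frac{32700}{17}$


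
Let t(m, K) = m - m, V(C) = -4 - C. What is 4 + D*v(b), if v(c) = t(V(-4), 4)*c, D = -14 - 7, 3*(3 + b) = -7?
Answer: 4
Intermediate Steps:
b = -16/3 (b = -3 + (1/3)*(-7) = -3 - 7/3 = -16/3 ≈ -5.3333)
t(m, K) = 0
D = -21
v(c) = 0 (v(c) = 0*c = 0)
4 + D*v(b) = 4 - 21*0 = 4 + 0 = 4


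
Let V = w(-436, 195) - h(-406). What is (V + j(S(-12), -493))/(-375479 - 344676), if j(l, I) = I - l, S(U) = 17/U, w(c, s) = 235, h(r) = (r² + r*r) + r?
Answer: 3954271/8641860 ≈ 0.45757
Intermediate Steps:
h(r) = r + 2*r² (h(r) = (r² + r²) + r = 2*r² + r = r + 2*r²)
V = -329031 (V = 235 - (-406)*(1 + 2*(-406)) = 235 - (-406)*(1 - 812) = 235 - (-406)*(-811) = 235 - 1*329266 = 235 - 329266 = -329031)
(V + j(S(-12), -493))/(-375479 - 344676) = (-329031 + (-493 - 17/(-12)))/(-375479 - 344676) = (-329031 + (-493 - 17*(-1)/12))/(-720155) = (-329031 + (-493 - 1*(-17/12)))*(-1/720155) = (-329031 + (-493 + 17/12))*(-1/720155) = (-329031 - 5899/12)*(-1/720155) = -3954271/12*(-1/720155) = 3954271/8641860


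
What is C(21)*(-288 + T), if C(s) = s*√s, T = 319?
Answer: 651*√21 ≈ 2983.3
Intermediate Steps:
C(s) = s^(3/2)
C(21)*(-288 + T) = 21^(3/2)*(-288 + 319) = (21*√21)*31 = 651*√21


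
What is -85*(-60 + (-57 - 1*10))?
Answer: 10795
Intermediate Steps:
-85*(-60 + (-57 - 1*10)) = -85*(-60 + (-57 - 10)) = -85*(-60 - 67) = -85*(-127) = 10795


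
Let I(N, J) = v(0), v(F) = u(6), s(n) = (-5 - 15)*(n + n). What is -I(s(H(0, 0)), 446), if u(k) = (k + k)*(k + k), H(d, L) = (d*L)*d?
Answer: -144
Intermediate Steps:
H(d, L) = L*d**2 (H(d, L) = (L*d)*d = L*d**2)
s(n) = -40*n
u(k) = 4*k**2 (u(k) = (2*k)*(2*k) = 4*k**2)
v(F) = 144 (v(F) = 4*6**2 = 4*36 = 144)
I(N, J) = 144
-I(s(H(0, 0)), 446) = -1*144 = -144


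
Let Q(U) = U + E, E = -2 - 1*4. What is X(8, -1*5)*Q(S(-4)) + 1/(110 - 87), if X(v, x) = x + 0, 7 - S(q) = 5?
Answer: 461/23 ≈ 20.043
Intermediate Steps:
E = -6 (E = -2 - 4 = -6)
S(q) = 2 (S(q) = 7 - 1*5 = 7 - 5 = 2)
X(v, x) = x
Q(U) = -6 + U (Q(U) = U - 6 = -6 + U)
X(8, -1*5)*Q(S(-4)) + 1/(110 - 87) = (-1*5)*(-6 + 2) + 1/(110 - 87) = -5*(-4) + 1/23 = 20 + 1/23 = 461/23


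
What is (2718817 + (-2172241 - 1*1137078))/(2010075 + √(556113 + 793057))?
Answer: -237390661530/808080031291 + 590502*√1349170/4040400156455 ≈ -0.29360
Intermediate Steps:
(2718817 + (-2172241 - 1*1137078))/(2010075 + √(556113 + 793057)) = (2718817 + (-2172241 - 1137078))/(2010075 + √1349170) = (2718817 - 3309319)/(2010075 + √1349170) = -590502/(2010075 + √1349170)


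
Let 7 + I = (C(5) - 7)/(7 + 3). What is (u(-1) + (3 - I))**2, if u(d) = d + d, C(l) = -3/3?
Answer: 1936/25 ≈ 77.440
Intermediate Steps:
C(l) = -1 (C(l) = -3*1/3 = -1)
u(d) = 2*d
I = -39/5 (I = -7 + (-1 - 7)/(7 + 3) = -7 - 8/10 = -7 - 8*1/10 = -7 - 4/5 = -39/5 ≈ -7.8000)
(u(-1) + (3 - I))**2 = (2*(-1) + (3 - 1*(-39/5)))**2 = (-2 + (3 + 39/5))**2 = (-2 + 54/5)**2 = (44/5)**2 = 1936/25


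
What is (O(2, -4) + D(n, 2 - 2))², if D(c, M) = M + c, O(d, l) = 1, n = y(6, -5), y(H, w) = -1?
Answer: 0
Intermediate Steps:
n = -1
(O(2, -4) + D(n, 2 - 2))² = (1 + ((2 - 2) - 1))² = (1 + (0 - 1))² = (1 - 1)² = 0² = 0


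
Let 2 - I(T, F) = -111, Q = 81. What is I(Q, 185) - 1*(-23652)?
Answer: 23765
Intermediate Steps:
I(T, F) = 113 (I(T, F) = 2 - 1*(-111) = 2 + 111 = 113)
I(Q, 185) - 1*(-23652) = 113 - 1*(-23652) = 113 + 23652 = 23765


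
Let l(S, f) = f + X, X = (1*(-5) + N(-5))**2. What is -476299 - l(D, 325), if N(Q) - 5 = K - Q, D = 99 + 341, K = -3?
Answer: -476628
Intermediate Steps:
D = 440
N(Q) = 2 - Q (N(Q) = 5 + (-3 - Q) = 2 - Q)
X = 4 (X = (1*(-5) + (2 - 1*(-5)))**2 = (-5 + (2 + 5))**2 = (-5 + 7)**2 = 2**2 = 4)
l(S, f) = 4 + f (l(S, f) = f + 4 = 4 + f)
-476299 - l(D, 325) = -476299 - (4 + 325) = -476299 - 1*329 = -476299 - 329 = -476628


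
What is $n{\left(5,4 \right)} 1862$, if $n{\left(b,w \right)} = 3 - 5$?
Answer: $-3724$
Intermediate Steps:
$n{\left(b,w \right)} = -2$
$n{\left(5,4 \right)} 1862 = \left(-2\right) 1862 = -3724$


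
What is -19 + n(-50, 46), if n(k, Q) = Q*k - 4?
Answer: -2323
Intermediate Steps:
n(k, Q) = -4 + Q*k
-19 + n(-50, 46) = -19 + (-4 + 46*(-50)) = -19 + (-4 - 2300) = -19 - 2304 = -2323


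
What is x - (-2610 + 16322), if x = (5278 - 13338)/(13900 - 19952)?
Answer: -20744241/1513 ≈ -13711.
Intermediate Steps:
x = 2015/1513 (x = -8060/(-6052) = -8060*(-1/6052) = 2015/1513 ≈ 1.3318)
x - (-2610 + 16322) = 2015/1513 - (-2610 + 16322) = 2015/1513 - 1*13712 = 2015/1513 - 13712 = -20744241/1513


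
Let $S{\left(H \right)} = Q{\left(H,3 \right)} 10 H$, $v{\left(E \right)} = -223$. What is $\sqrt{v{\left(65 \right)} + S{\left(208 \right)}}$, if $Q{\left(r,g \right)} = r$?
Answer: $\sqrt{432417} \approx 657.58$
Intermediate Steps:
$S{\left(H \right)} = 10 H^{2}$ ($S{\left(H \right)} = H 10 H = 10 H^{2}$)
$\sqrt{v{\left(65 \right)} + S{\left(208 \right)}} = \sqrt{-223 + 10 \cdot 208^{2}} = \sqrt{-223 + 10 \cdot 43264} = \sqrt{-223 + 432640} = \sqrt{432417}$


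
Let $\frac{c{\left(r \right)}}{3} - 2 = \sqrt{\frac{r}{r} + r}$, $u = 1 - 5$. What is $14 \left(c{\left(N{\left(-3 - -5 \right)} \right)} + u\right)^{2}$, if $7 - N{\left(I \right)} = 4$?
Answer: $896$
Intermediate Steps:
$N{\left(I \right)} = 3$ ($N{\left(I \right)} = 7 - 4 = 3$)
$u = -4$ ($u = 1 - 5 = -4$)
$c{\left(r \right)} = 6 + 3 \sqrt{1 + r}$ ($c{\left(r \right)} = 6 + 3 \sqrt{\frac{r}{r} + r} = 6 + 3 \sqrt{1 + r}$)
$14 \left(c{\left(N{\left(-3 - -5 \right)} \right)} + u\right)^{2} = 14 \left(\left(6 + 3 \sqrt{1 + 3}\right) - 4\right)^{2} = 14 \left(\left(6 + 3 \sqrt{4}\right) - 4\right)^{2} = 14 \left(\left(6 + 3 \cdot 2\right) - 4\right)^{2} = 14 \left(\left(6 + 6\right) - 4\right)^{2} = 14 \left(12 - 4\right)^{2} = 14 \cdot 8^{2} = 14 \cdot 64 = 896$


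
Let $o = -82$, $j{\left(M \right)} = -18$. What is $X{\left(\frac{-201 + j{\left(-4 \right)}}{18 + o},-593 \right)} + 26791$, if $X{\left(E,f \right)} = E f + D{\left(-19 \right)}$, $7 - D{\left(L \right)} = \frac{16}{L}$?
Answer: $\frac{30119919}{1216} \approx 24770.0$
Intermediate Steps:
$D{\left(L \right)} = 7 - \frac{16}{L}$
$X{\left(E,f \right)} = \frac{149}{19} + E f$ ($X{\left(E,f \right)} = E f + \left(7 - \frac{16}{-19}\right) = E f + \left(7 - - \frac{16}{19}\right) = E f + \left(7 + \frac{16}{19}\right) = E f + \frac{149}{19} = \frac{149}{19} + E f$)
$X{\left(\frac{-201 + j{\left(-4 \right)}}{18 + o},-593 \right)} + 26791 = \left(\frac{149}{19} + \frac{-201 - 18}{18 - 82} \left(-593\right)\right) + 26791 = \left(\frac{149}{19} + - \frac{219}{-64} \left(-593\right)\right) + 26791 = \left(\frac{149}{19} + \left(-219\right) \left(- \frac{1}{64}\right) \left(-593\right)\right) + 26791 = \left(\frac{149}{19} + \frac{219}{64} \left(-593\right)\right) + 26791 = \left(\frac{149}{19} - \frac{129867}{64}\right) + 26791 = - \frac{2457937}{1216} + 26791 = \frac{30119919}{1216}$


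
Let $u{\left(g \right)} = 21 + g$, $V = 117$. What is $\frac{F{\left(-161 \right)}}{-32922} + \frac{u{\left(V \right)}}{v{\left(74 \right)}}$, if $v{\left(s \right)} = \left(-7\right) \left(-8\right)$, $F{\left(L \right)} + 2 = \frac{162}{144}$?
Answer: $\frac{4543285}{1843632} \approx 2.4643$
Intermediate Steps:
$F{\left(L \right)} = - \frac{7}{8}$ ($F{\left(L \right)} = -2 + \frac{162}{144} = -2 + 162 \cdot \frac{1}{144} = -2 + \frac{9}{8} = - \frac{7}{8}$)
$v{\left(s \right)} = 56$
$\frac{F{\left(-161 \right)}}{-32922} + \frac{u{\left(V \right)}}{v{\left(74 \right)}} = - \frac{7}{8 \left(-32922\right)} + \frac{21 + 117}{56} = \left(- \frac{7}{8}\right) \left(- \frac{1}{32922}\right) + 138 \cdot \frac{1}{56} = \frac{7}{263376} + \frac{69}{28} = \frac{4543285}{1843632}$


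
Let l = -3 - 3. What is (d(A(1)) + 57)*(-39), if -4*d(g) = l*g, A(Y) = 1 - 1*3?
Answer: -2106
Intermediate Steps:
l = -6
A(Y) = -2 (A(Y) = 1 - 3 = -2)
d(g) = 3*g/2 (d(g) = -(-3)*g/2 = 3*g/2)
(d(A(1)) + 57)*(-39) = ((3/2)*(-2) + 57)*(-39) = (-3 + 57)*(-39) = 54*(-39) = -2106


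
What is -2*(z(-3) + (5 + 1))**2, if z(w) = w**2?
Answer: -450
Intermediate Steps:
-2*(z(-3) + (5 + 1))**2 = -2*((-3)**2 + (5 + 1))**2 = -2*(9 + 6)**2 = -2*15**2 = -2*225 = -450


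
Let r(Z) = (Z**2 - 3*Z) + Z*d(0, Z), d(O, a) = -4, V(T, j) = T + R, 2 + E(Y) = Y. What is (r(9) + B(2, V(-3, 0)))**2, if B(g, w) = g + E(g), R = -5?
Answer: 400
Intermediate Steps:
E(Y) = -2 + Y
V(T, j) = -5 + T (V(T, j) = T - 5 = -5 + T)
B(g, w) = -2 + 2*g (B(g, w) = g + (-2 + g) = -2 + 2*g)
r(Z) = Z**2 - 7*Z (r(Z) = (Z**2 - 3*Z) + Z*(-4) = (Z**2 - 3*Z) - 4*Z = Z**2 - 7*Z)
(r(9) + B(2, V(-3, 0)))**2 = (9*(-7 + 9) + (-2 + 2*2))**2 = (9*2 + (-2 + 4))**2 = (18 + 2)**2 = 20**2 = 400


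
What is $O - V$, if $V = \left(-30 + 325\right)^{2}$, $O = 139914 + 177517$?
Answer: $230406$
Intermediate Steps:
$O = 317431$
$V = 87025$ ($V = 295^{2} = 87025$)
$O - V = 317431 - 87025 = 230406$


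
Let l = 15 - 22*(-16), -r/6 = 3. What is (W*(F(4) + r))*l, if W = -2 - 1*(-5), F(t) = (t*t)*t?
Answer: 50646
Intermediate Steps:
r = -18 (r = -6*3 = -18)
F(t) = t³ (F(t) = t²*t = t³)
W = 3 (W = -2 + 5 = 3)
l = 367 (l = 15 + 352 = 367)
(W*(F(4) + r))*l = (3*(4³ - 18))*367 = (3*(64 - 18))*367 = (3*46)*367 = 138*367 = 50646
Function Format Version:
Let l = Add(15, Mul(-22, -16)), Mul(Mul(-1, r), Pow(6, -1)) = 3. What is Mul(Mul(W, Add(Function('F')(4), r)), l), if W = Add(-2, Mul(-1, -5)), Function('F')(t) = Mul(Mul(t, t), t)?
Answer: 50646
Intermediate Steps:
r = -18 (r = Mul(-6, 3) = -18)
Function('F')(t) = Pow(t, 3) (Function('F')(t) = Mul(Pow(t, 2), t) = Pow(t, 3))
W = 3 (W = Add(-2, 5) = 3)
l = 367 (l = Add(15, 352) = 367)
Mul(Mul(W, Add(Function('F')(4), r)), l) = Mul(Mul(3, Add(Pow(4, 3), -18)), 367) = Mul(Mul(3, Add(64, -18)), 367) = Mul(Mul(3, 46), 367) = Mul(138, 367) = 50646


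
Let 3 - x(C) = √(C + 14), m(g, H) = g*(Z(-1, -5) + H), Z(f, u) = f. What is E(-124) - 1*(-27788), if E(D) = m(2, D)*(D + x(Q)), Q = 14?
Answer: 58038 + 500*√7 ≈ 59361.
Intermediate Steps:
m(g, H) = g*(-1 + H)
x(C) = 3 - √(14 + C) (x(C) = 3 - √(C + 14) = 3 - √(14 + C))
E(D) = (-2 + 2*D)*(3 + D - 2*√7) (E(D) = (2*(-1 + D))*(D + (3 - √(14 + 14))) = (-2 + 2*D)*(D + (3 - √28)) = (-2 + 2*D)*(D + (3 - 2*√7)) = (-2 + 2*D)*(3 + D - 2*√7))
E(-124) - 1*(-27788) = 2*(-1 - 124)*(3 - 124 - 2*√7) - 1*(-27788) = 2*(-125)*(-121 - 2*√7) + 27788 = (30250 + 500*√7) + 27788 = 58038 + 500*√7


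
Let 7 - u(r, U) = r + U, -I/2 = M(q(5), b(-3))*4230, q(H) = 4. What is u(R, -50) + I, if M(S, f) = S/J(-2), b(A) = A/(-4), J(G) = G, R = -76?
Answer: 17053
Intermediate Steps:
b(A) = -A/4 (b(A) = A*(-1/4) = -A/4)
M(S, f) = -S/2 (M(S, f) = S/(-2) = S*(-1/2) = -S/2)
I = 16920 (I = -2*(-1/2*4)*4230 = -(-4)*4230 = -2*(-8460) = 16920)
u(r, U) = 7 - U - r (u(r, U) = 7 - (r + U) = 7 - (U + r) = 7 + (-U - r) = 7 - U - r)
u(R, -50) + I = (7 - 1*(-50) - 1*(-76)) + 16920 = (7 + 50 + 76) + 16920 = 133 + 16920 = 17053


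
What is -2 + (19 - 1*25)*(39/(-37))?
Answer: 160/37 ≈ 4.3243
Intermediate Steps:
-2 + (19 - 1*25)*(39/(-37)) = -2 + (19 - 25)*(39*(-1/37)) = -2 - 6*(-39/37) = -2 + 234/37 = 160/37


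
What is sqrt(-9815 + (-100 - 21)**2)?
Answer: sqrt(4826) ≈ 69.469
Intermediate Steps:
sqrt(-9815 + (-100 - 21)**2) = sqrt(-9815 + (-121)**2) = sqrt(-9815 + 14641) = sqrt(4826)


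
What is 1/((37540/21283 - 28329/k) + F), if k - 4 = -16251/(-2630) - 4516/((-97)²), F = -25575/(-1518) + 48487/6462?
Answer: -126534222078231987/366274174062938686243 ≈ -0.00034546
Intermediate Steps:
F = 1809613/74313 (F = -25575*(-1/1518) + 48487*(1/6462) = 775/46 + 48487/6462 = 1809613/74313 ≈ 24.351)
k = 240011259/24745670 (k = 4 + (-16251/(-2630) - 4516/((-97)²)) = 4 + (-16251*(-1/2630) - 4516/9409) = 4 + (16251/2630 - 4516*1/9409) = 4 + (16251/2630 - 4516/9409) = 4 + 141028579/24745670 = 240011259/24745670 ≈ 9.6991)
1/((37540/21283 - 28329/k) + F) = 1/((37540/21283 - 28329/240011259/24745670) + 1809613/74313) = 1/((37540*(1/21283) - 28329*24745670/240011259) + 1809613/74313) = 1/((37540/21283 - 233673361810/80003753) + 1809613/74313) = 1/(-4970266818514610/1702719875099 + 1809613/74313) = 1/(-366274174062938686243/126534222078231987) = -126534222078231987/366274174062938686243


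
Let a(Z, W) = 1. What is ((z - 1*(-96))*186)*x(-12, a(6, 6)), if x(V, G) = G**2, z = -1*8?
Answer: 16368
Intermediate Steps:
z = -8
((z - 1*(-96))*186)*x(-12, a(6, 6)) = ((-8 - 1*(-96))*186)*1**2 = ((-8 + 96)*186)*1 = (88*186)*1 = 16368*1 = 16368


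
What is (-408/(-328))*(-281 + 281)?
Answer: 0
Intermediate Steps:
(-408/(-328))*(-281 + 281) = -408*(-1/328)*0 = (51/41)*0 = 0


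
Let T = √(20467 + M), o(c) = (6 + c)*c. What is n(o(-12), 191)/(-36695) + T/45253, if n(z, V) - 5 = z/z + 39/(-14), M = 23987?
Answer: -9/102746 + √44454/45253 ≈ 0.0045716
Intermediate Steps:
o(c) = c*(6 + c)
n(z, V) = 45/14 (n(z, V) = 5 + (z/z + 39/(-14)) = 5 + (1 + 39*(-1/14)) = 5 + (1 - 39/14) = 5 - 25/14 = 45/14)
T = √44454 (T = √(20467 + 23987) = √44454 ≈ 210.84)
n(o(-12), 191)/(-36695) + T/45253 = (45/14)/(-36695) + √44454/45253 = (45/14)*(-1/36695) + √44454*(1/45253) = -9/102746 + √44454/45253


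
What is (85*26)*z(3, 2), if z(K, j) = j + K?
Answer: 11050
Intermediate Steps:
z(K, j) = K + j
(85*26)*z(3, 2) = (85*26)*(3 + 2) = 2210*5 = 11050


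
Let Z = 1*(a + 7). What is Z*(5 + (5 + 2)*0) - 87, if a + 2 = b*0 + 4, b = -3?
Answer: -42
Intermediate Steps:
a = 2 (a = -2 + (-3*0 + 4) = -2 + (0 + 4) = -2 + 4 = 2)
Z = 9 (Z = 1*(2 + 7) = 1*9 = 9)
Z*(5 + (5 + 2)*0) - 87 = 9*(5 + (5 + 2)*0) - 87 = 9*(5 + 7*0) - 87 = 9*(5 + 0) - 87 = 9*5 - 87 = 45 - 87 = -42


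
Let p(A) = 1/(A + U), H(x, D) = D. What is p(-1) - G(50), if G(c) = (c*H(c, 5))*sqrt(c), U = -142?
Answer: -1/143 - 1250*sqrt(2) ≈ -1767.8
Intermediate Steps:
G(c) = 5*c**(3/2) (G(c) = (c*5)*sqrt(c) = (5*c)*sqrt(c) = 5*c**(3/2))
p(A) = 1/(-142 + A) (p(A) = 1/(A - 142) = 1/(-142 + A))
p(-1) - G(50) = 1/(-142 - 1) - 5*50**(3/2) = 1/(-143) - 5*250*sqrt(2) = -1/143 - 1250*sqrt(2)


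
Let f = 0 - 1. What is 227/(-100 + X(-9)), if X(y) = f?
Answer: -227/101 ≈ -2.2475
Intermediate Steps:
f = -1
X(y) = -1
227/(-100 + X(-9)) = 227/(-100 - 1) = 227/(-101) = 227*(-1/101) = -227/101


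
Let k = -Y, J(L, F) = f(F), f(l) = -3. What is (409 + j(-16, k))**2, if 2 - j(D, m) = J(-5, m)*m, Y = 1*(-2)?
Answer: 173889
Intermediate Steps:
J(L, F) = -3
Y = -2
k = 2 (k = -1*(-2) = 2)
j(D, m) = 2 + 3*m (j(D, m) = 2 - (-3)*m = 2 + 3*m)
(409 + j(-16, k))**2 = (409 + (2 + 3*2))**2 = (409 + (2 + 6))**2 = (409 + 8)**2 = 417**2 = 173889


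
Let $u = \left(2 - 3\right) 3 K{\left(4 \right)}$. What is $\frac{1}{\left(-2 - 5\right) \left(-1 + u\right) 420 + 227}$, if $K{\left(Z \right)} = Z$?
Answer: $\frac{1}{38447} \approx 2.601 \cdot 10^{-5}$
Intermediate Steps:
$u = -12$ ($u = \left(2 - 3\right) 3 \cdot 4 = \left(-1\right) 3 \cdot 4 = \left(-3\right) 4 = -12$)
$\frac{1}{\left(-2 - 5\right) \left(-1 + u\right) 420 + 227} = \frac{1}{\left(-2 - 5\right) \left(-1 - 12\right) 420 + 227} = \frac{1}{\left(-2 - 5\right) \left(-13\right) 420 + 227} = \frac{1}{\left(-7\right) \left(-13\right) 420 + 227} = \frac{1}{91 \cdot 420 + 227} = \frac{1}{38220 + 227} = \frac{1}{38447}$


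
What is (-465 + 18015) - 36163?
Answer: -18613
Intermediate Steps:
(-465 + 18015) - 36163 = 17550 - 36163 = -18613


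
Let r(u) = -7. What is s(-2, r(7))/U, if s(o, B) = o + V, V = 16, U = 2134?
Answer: 7/1067 ≈ 0.0065605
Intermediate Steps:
s(o, B) = 16 + o (s(o, B) = o + 16 = 16 + o)
s(-2, r(7))/U = (16 - 2)/2134 = 14*(1/2134) = 7/1067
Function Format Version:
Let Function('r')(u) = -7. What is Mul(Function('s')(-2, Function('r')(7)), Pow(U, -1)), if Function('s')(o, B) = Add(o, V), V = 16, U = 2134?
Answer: Rational(7, 1067) ≈ 0.0065605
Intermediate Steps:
Function('s')(o, B) = Add(16, o) (Function('s')(o, B) = Add(o, 16) = Add(16, o))
Mul(Function('s')(-2, Function('r')(7)), Pow(U, -1)) = Mul(Add(16, -2), Pow(2134, -1)) = Mul(14, Rational(1, 2134)) = Rational(7, 1067)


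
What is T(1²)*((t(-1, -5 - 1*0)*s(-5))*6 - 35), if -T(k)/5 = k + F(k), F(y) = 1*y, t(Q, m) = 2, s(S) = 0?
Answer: 350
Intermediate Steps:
F(y) = y
T(k) = -10*k (T(k) = -5*(k + k) = -10*k)
T(1²)*((t(-1, -5 - 1*0)*s(-5))*6 - 35) = (-10*1²)*((2*0)*6 - 35) = (-10*1)*(0*6 - 35) = -10*(0 - 35) = -10*(-35) = 350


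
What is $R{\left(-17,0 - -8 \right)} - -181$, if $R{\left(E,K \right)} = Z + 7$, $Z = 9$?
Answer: $197$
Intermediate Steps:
$R{\left(E,K \right)} = 16$ ($R{\left(E,K \right)} = 9 + 7 = 16$)
$R{\left(-17,0 - -8 \right)} - -181 = 16 - -181 = 16 + 181 = 197$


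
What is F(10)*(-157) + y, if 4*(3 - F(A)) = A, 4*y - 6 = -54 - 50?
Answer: -103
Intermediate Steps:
y = -49/2 (y = 3/2 + (-54 - 50)/4 = 3/2 + (1/4)*(-104) = 3/2 - 26 = -49/2 ≈ -24.500)
F(A) = 3 - A/4
F(10)*(-157) + y = (3 - 1/4*10)*(-157) - 49/2 = (3 - 5/2)*(-157) - 49/2 = (1/2)*(-157) - 49/2 = -157/2 - 49/2 = -103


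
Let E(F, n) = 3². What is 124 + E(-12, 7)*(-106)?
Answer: -830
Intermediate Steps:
E(F, n) = 9
124 + E(-12, 7)*(-106) = 124 + 9*(-106) = 124 - 954 = -830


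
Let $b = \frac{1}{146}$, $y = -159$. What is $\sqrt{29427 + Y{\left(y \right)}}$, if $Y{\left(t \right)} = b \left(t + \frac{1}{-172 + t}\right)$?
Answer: $\frac{\sqrt{17180334844618}}{24163} \approx 171.54$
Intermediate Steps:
$b = \frac{1}{146} \approx 0.0068493$
$Y{\left(t \right)} = \frac{t}{146} + \frac{1}{146 \left(-172 + t\right)}$ ($Y{\left(t \right)} = \frac{t + \frac{1}{-172 + t}}{146} = \frac{t}{146} + \frac{1}{146 \left(-172 + t\right)}$)
$\sqrt{29427 + Y{\left(y \right)}} = \sqrt{29427 + \frac{1 + \left(-159\right)^{2} - -27348}{146 \left(-172 - 159\right)}} = \sqrt{29427 + \frac{1 + 25281 + 27348}{146 \left(-331\right)}} = \sqrt{29427 + \frac{1}{146} \left(- \frac{1}{331}\right) 52630} = \sqrt{29427 - \frac{26315}{24163}} = \sqrt{\frac{711018286}{24163}} = \frac{\sqrt{17180334844618}}{24163}$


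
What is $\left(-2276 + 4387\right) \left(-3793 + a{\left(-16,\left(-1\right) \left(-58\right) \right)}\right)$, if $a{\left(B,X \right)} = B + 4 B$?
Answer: $-8175903$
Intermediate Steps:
$a{\left(B,X \right)} = 5 B$
$\left(-2276 + 4387\right) \left(-3793 + a{\left(-16,\left(-1\right) \left(-58\right) \right)}\right) = \left(-2276 + 4387\right) \left(-3793 + 5 \left(-16\right)\right) = 2111 \left(-3793 - 80\right) = 2111 \left(-3873\right) = -8175903$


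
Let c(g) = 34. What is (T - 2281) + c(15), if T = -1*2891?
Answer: -5138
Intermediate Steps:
T = -2891
(T - 2281) + c(15) = (-2891 - 2281) + 34 = -5172 + 34 = -5138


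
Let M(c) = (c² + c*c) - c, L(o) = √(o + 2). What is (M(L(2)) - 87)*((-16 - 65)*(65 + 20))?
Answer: 557685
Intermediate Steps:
L(o) = √(2 + o)
M(c) = -c + 2*c² (M(c) = (c² + c²) - c = 2*c² - c = -c + 2*c²)
(M(L(2)) - 87)*((-16 - 65)*(65 + 20)) = (√(2 + 2)*(-1 + 2*√(2 + 2)) - 87)*((-16 - 65)*(65 + 20)) = (√4*(-1 + 2*√4) - 87)*(-81*85) = (2*(-1 + 2*2) - 87)*(-6885) = (2*(-1 + 4) - 87)*(-6885) = (2*3 - 87)*(-6885) = (6 - 87)*(-6885) = -81*(-6885) = 557685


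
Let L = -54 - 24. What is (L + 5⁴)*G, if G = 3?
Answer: 1641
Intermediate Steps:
L = -78
(L + 5⁴)*G = (-78 + 5⁴)*3 = (-78 + 625)*3 = 547*3 = 1641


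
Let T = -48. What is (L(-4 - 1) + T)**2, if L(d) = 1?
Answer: 2209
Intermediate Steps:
(L(-4 - 1) + T)**2 = (1 - 48)**2 = (-47)**2 = 2209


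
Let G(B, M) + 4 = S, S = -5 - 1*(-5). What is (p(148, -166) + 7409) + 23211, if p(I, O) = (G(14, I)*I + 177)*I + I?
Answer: -30652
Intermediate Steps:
S = 0 (S = -5 + 5 = 0)
G(B, M) = -4 (G(B, M) = -4 + 0 = -4)
p(I, O) = I + I*(177 - 4*I) (p(I, O) = (-4*I + 177)*I + I = (177 - 4*I)*I + I = I*(177 - 4*I) + I = I + I*(177 - 4*I))
(p(148, -166) + 7409) + 23211 = (2*148*(89 - 2*148) + 7409) + 23211 = (2*148*(89 - 296) + 7409) + 23211 = (2*148*(-207) + 7409) + 23211 = (-61272 + 7409) + 23211 = -53863 + 23211 = -30652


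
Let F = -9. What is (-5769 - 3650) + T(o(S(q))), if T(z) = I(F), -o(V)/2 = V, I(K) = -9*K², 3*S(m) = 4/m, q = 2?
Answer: -10148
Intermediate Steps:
S(m) = 4/(3*m) (S(m) = (4/m)/3 = 4/(3*m))
o(V) = -2*V
T(z) = -729 (T(z) = -9*(-9)² = -9*81 = -729)
(-5769 - 3650) + T(o(S(q))) = (-5769 - 3650) - 729 = -9419 - 729 = -10148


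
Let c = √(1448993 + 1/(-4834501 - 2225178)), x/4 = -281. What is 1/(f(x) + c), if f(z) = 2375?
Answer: 16766737625/29591576406129 - √72216460054346268034/29591576406129 ≈ 0.00027943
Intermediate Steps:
x = -1124 (x = 4*(-281) = -1124)
c = √72216460054346268034/7059679 (c = √(1448993 + 1/(-7059679)) = √(1448993 - 1/7059679) = √(10229425453246/7059679) = √72216460054346268034/7059679 ≈ 1203.7)
1/(f(x) + c) = 1/(2375 + √72216460054346268034/7059679)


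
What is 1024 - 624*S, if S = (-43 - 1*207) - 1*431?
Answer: 425968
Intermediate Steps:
S = -681 (S = (-43 - 207) - 431 = -250 - 431 = -681)
1024 - 624*S = 1024 - 624*(-681) = 1024 + 424944 = 425968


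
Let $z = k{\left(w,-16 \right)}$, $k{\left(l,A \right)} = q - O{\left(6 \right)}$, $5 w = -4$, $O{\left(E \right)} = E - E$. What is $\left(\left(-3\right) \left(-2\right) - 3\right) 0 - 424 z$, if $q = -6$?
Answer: $2544$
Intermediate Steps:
$O{\left(E \right)} = 0$
$w = - \frac{4}{5}$ ($w = \frac{1}{5} \left(-4\right) = - \frac{4}{5} \approx -0.8$)
$k{\left(l,A \right)} = -6$ ($k{\left(l,A \right)} = -6 - 0 = -6 + 0 = -6$)
$z = -6$
$\left(\left(-3\right) \left(-2\right) - 3\right) 0 - 424 z = \left(\left(-3\right) \left(-2\right) - 3\right) 0 - -2544 = \left(6 - 3\right) 0 + 2544 = 3 \cdot 0 + 2544 = 0 + 2544 = 2544$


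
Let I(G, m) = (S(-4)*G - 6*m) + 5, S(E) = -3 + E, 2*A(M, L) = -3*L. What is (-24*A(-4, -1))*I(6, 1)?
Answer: 1548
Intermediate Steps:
A(M, L) = -3*L/2 (A(M, L) = (-3*L)/2 = -3*L/2)
I(G, m) = 5 - 7*G - 6*m (I(G, m) = ((-3 - 4)*G - 6*m) + 5 = (-7*G - 6*m) + 5 = 5 - 7*G - 6*m)
(-24*A(-4, -1))*I(6, 1) = (-(-36)*(-1))*(5 - 7*6 - 6*1) = (-24*3/2)*(5 - 42 - 6) = -36*(-43) = 1548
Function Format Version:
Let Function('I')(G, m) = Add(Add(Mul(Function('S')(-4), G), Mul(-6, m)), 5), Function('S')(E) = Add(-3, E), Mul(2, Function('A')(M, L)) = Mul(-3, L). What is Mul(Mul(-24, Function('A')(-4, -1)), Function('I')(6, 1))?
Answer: 1548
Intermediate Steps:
Function('A')(M, L) = Mul(Rational(-3, 2), L) (Function('A')(M, L) = Mul(Rational(1, 2), Mul(-3, L)) = Mul(Rational(-3, 2), L))
Function('I')(G, m) = Add(5, Mul(-7, G), Mul(-6, m)) (Function('I')(G, m) = Add(Add(Mul(Add(-3, -4), G), Mul(-6, m)), 5) = Add(Add(Mul(-7, G), Mul(-6, m)), 5) = Add(5, Mul(-7, G), Mul(-6, m)))
Mul(Mul(-24, Function('A')(-4, -1)), Function('I')(6, 1)) = Mul(Mul(-24, Mul(Rational(-3, 2), -1)), Add(5, Mul(-7, 6), Mul(-6, 1))) = Mul(Mul(-24, Rational(3, 2)), Add(5, -42, -6)) = Mul(-36, -43) = 1548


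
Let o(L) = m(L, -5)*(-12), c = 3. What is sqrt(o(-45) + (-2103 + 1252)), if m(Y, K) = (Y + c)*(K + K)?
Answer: I*sqrt(5891) ≈ 76.753*I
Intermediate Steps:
m(Y, K) = 2*K*(3 + Y) (m(Y, K) = (Y + 3)*(K + K) = (3 + Y)*(2*K) = 2*K*(3 + Y))
o(L) = 360 + 120*L (o(L) = (2*(-5)*(3 + L))*(-12) = (-30 - 10*L)*(-12) = 360 + 120*L)
sqrt(o(-45) + (-2103 + 1252)) = sqrt((360 + 120*(-45)) + (-2103 + 1252)) = sqrt((360 - 5400) - 851) = sqrt(-5040 - 851) = sqrt(-5891) = I*sqrt(5891)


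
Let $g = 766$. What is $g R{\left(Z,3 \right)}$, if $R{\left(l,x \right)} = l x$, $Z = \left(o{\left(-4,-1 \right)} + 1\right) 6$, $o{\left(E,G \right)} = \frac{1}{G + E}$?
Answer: $\frac{55152}{5} \approx 11030.0$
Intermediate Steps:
$o{\left(E,G \right)} = \frac{1}{E + G}$
$Z = \frac{24}{5}$ ($Z = \left(\frac{1}{-4 - 1} + 1\right) 6 = \left(\frac{1}{-5} + 1\right) 6 = \left(- \frac{1}{5} + 1\right) 6 = \frac{4}{5} \cdot 6 = \frac{24}{5} \approx 4.8$)
$g R{\left(Z,3 \right)} = 766 \cdot \frac{24}{5} \cdot 3 = 766 \cdot \frac{72}{5} = \frac{55152}{5}$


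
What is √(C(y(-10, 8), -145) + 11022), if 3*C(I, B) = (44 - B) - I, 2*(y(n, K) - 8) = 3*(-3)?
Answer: √399018/6 ≈ 105.28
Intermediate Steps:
y(n, K) = 7/2 (y(n, K) = 8 + (3*(-3))/2 = 8 + (½)*(-9) = 8 - 9/2 = 7/2)
C(I, B) = 44/3 - B/3 - I/3 (C(I, B) = ((44 - B) - I)/3 = (44 - B - I)/3 = 44/3 - B/3 - I/3)
√(C(y(-10, 8), -145) + 11022) = √((44/3 - ⅓*(-145) - ⅓*7/2) + 11022) = √((44/3 + 145/3 - 7/6) + 11022) = √(371/6 + 11022) = √(66503/6) = √399018/6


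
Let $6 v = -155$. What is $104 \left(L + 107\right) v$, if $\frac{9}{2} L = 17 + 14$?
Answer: $- \frac{8261500}{27} \approx -3.0598 \cdot 10^{5}$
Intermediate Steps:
$v = - \frac{155}{6}$ ($v = \frac{1}{6} \left(-155\right) = - \frac{155}{6} \approx -25.833$)
$L = \frac{62}{9}$ ($L = \frac{2 \left(17 + 14\right)}{9} = \frac{2}{9} \cdot 31 = \frac{62}{9} \approx 6.8889$)
$104 \left(L + 107\right) v = 104 \left(\frac{62}{9} + 107\right) \left(- \frac{155}{6}\right) = 104 \cdot \frac{1025}{9} \left(- \frac{155}{6}\right) = \frac{106600}{9} \left(- \frac{155}{6}\right) = - \frac{8261500}{27}$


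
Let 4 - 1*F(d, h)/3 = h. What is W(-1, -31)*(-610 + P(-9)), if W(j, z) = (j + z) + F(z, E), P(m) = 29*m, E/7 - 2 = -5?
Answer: -37453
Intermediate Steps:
E = -21 (E = 14 + 7*(-5) = 14 - 35 = -21)
F(d, h) = 12 - 3*h
W(j, z) = 75 + j + z (W(j, z) = (j + z) + (12 - 3*(-21)) = (j + z) + (12 + 63) = (j + z) + 75 = 75 + j + z)
W(-1, -31)*(-610 + P(-9)) = (75 - 1 - 31)*(-610 + 29*(-9)) = 43*(-610 - 261) = 43*(-871) = -37453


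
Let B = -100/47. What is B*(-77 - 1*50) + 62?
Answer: 15614/47 ≈ 332.21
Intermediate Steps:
B = -100/47 (B = -100*1/47 = -100/47 ≈ -2.1277)
B*(-77 - 1*50) + 62 = -100*(-77 - 1*50)/47 + 62 = -100*(-77 - 50)/47 + 62 = -100/47*(-127) + 62 = 12700/47 + 62 = 15614/47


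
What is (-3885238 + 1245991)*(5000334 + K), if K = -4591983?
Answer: -1077739151697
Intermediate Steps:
(-3885238 + 1245991)*(5000334 + K) = (-3885238 + 1245991)*(5000334 - 4591983) = -2639247*408351 = -1077739151697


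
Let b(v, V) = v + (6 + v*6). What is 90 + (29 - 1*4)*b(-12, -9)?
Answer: -1860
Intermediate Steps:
b(v, V) = 6 + 7*v (b(v, V) = v + (6 + 6*v) = 6 + 7*v)
90 + (29 - 1*4)*b(-12, -9) = 90 + (29 - 1*4)*(6 + 7*(-12)) = 90 + (29 - 4)*(6 - 84) = 90 + 25*(-78) = 90 - 1950 = -1860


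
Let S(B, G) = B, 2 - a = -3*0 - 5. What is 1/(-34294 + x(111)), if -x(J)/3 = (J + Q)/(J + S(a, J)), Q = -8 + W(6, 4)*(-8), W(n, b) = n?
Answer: -118/4046857 ≈ -2.9158e-5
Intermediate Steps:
a = 7 (a = 2 - (-3*0 - 5) = 2 - (0 - 5) = 2 - 1*(-5) = 2 + 5 = 7)
Q = -56 (Q = -8 + 6*(-8) = -8 - 48 = -56)
x(J) = -3*(-56 + J)/(7 + J) (x(J) = -3*(J - 56)/(J + 7) = -3*(-56 + J)/(7 + J))
1/(-34294 + x(111)) = 1/(-34294 + 3*(56 - 1*111)/(7 + 111)) = 1/(-34294 + 3*(56 - 111)/118) = 1/(-34294 + 3*(1/118)*(-55)) = 1/(-34294 - 165/118) = 1/(-4046857/118) = -118/4046857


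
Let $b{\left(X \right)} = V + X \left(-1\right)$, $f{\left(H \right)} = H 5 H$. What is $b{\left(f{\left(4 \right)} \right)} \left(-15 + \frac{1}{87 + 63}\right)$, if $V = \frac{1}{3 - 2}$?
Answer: $\frac{177671}{150} \approx 1184.5$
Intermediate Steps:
$f{\left(H \right)} = 5 H^{2}$ ($f{\left(H \right)} = 5 H H = 5 H^{2}$)
$V = 1$ ($V = 1^{-1} = 1$)
$b{\left(X \right)} = 1 - X$ ($b{\left(X \right)} = 1 + X \left(-1\right) = 1 - X$)
$b{\left(f{\left(4 \right)} \right)} \left(-15 + \frac{1}{87 + 63}\right) = \left(1 - 5 \cdot 4^{2}\right) \left(-15 + \frac{1}{87 + 63}\right) = \left(1 - 5 \cdot 16\right) \left(-15 + \frac{1}{150}\right) = \left(1 - 80\right) \left(-15 + \frac{1}{150}\right) = \left(1 - 80\right) \left(- \frac{2249}{150}\right) = \left(-79\right) \left(- \frac{2249}{150}\right) = \frac{177671}{150}$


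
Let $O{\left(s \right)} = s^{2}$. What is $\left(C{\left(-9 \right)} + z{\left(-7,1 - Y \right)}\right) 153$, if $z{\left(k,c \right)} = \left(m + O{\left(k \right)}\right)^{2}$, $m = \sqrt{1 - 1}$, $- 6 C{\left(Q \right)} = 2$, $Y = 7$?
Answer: $367302$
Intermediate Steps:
$C{\left(Q \right)} = - \frac{1}{3}$ ($C{\left(Q \right)} = \left(- \frac{1}{6}\right) 2 = - \frac{1}{3}$)
$m = 0$ ($m = \sqrt{0} = 0$)
$z{\left(k,c \right)} = k^{4}$ ($z{\left(k,c \right)} = \left(0 + k^{2}\right)^{2} = \left(k^{2}\right)^{2} = k^{4}$)
$\left(C{\left(-9 \right)} + z{\left(-7,1 - Y \right)}\right) 153 = \left(- \frac{1}{3} + \left(-7\right)^{4}\right) 153 = \left(- \frac{1}{3} + 2401\right) 153 = \frac{7202}{3} \cdot 153 = 367302$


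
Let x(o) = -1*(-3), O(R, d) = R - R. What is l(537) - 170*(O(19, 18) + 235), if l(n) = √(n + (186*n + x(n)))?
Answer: -39950 + 3*√11158 ≈ -39633.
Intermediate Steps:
O(R, d) = 0
x(o) = 3
l(n) = √(3 + 187*n) (l(n) = √(n + (186*n + 3)) = √(n + (3 + 186*n)) = √(3 + 187*n))
l(537) - 170*(O(19, 18) + 235) = √(3 + 187*537) - 170*(0 + 235) = √(3 + 100419) - 170*235 = √100422 - 39950 = 3*√11158 - 39950 = -39950 + 3*√11158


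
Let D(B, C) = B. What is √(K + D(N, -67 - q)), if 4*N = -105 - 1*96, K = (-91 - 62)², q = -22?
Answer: √93435/2 ≈ 152.84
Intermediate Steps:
K = 23409 (K = (-153)² = 23409)
N = -201/4 (N = (-105 - 1*96)/4 = (-105 - 96)/4 = (¼)*(-201) = -201/4 ≈ -50.250)
√(K + D(N, -67 - q)) = √(23409 - 201/4) = √(93435/4) = √93435/2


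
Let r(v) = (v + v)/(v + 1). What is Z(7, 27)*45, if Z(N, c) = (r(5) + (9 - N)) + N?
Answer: 480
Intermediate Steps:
r(v) = 2*v/(1 + v) (r(v) = (2*v)/(1 + v) = 2*v/(1 + v))
Z(N, c) = 32/3 (Z(N, c) = (2*5/(1 + 5) + (9 - N)) + N = (2*5/6 + (9 - N)) + N = (2*5*(1/6) + (9 - N)) + N = (5/3 + (9 - N)) + N = (32/3 - N) + N = 32/3)
Z(7, 27)*45 = (32/3)*45 = 480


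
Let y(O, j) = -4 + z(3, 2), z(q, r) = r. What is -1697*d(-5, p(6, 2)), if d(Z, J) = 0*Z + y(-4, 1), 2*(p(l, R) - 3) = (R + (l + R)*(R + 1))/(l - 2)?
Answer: 3394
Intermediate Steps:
p(l, R) = 3 + (R + (1 + R)*(R + l))/(2*(-2 + l)) (p(l, R) = 3 + ((R + (l + R)*(R + 1))/(l - 2))/2 = 3 + ((R + (R + l)*(1 + R))/(-2 + l))/2 = 3 + ((R + (1 + R)*(R + l))/(-2 + l))/2 = 3 + (R + (1 + R)*(R + l))/(2*(-2 + l)))
y(O, j) = -2 (y(O, j) = -4 + 2 = -2)
d(Z, J) = -2 (d(Z, J) = 0*Z - 2 = 0 - 2 = -2)
-1697*d(-5, p(6, 2)) = -1697*(-2) = 3394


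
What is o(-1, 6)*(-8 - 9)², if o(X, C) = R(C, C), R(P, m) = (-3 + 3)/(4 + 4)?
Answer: 0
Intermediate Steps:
R(P, m) = 0 (R(P, m) = 0/8 = 0*(⅛) = 0)
o(X, C) = 0
o(-1, 6)*(-8 - 9)² = 0*(-8 - 9)² = 0*(-17)² = 0*289 = 0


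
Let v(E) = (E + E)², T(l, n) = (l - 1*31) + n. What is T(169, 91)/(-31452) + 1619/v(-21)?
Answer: 1052434/1155861 ≈ 0.91052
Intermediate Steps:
T(l, n) = -31 + l + n (T(l, n) = (l - 31) + n = (-31 + l) + n = -31 + l + n)
v(E) = 4*E² (v(E) = (2*E)² = 4*E²)
T(169, 91)/(-31452) + 1619/v(-21) = (-31 + 169 + 91)/(-31452) + 1619/((4*(-21)²)) = 229*(-1/31452) + 1619/((4*441)) = -229/31452 + 1619/1764 = 1052434/1155861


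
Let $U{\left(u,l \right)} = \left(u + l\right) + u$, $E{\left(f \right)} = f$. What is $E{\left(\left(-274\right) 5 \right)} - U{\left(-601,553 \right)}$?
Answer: $-721$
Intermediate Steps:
$U{\left(u,l \right)} = l + 2 u$ ($U{\left(u,l \right)} = \left(l + u\right) + u = l + 2 u$)
$E{\left(\left(-274\right) 5 \right)} - U{\left(-601,553 \right)} = \left(-274\right) 5 - \left(553 + 2 \left(-601\right)\right) = -1370 - \left(553 - 1202\right) = -1370 - -649 = -1370 + 649 = -721$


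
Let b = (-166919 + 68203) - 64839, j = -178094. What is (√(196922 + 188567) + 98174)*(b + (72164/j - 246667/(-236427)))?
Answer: -338045361700828935040/21053115069 - 44763274411868480*√2281/21053115069 ≈ -1.6158e+10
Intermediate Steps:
b = -163555 (b = -98716 - 64839 = -163555)
(√(196922 + 188567) + 98174)*(b + (72164/j - 246667/(-236427))) = (√(196922 + 188567) + 98174)*(-163555 + (72164/(-178094) - 246667/(-236427))) = (√385489 + 98174)*(-163555 + (72164*(-1/178094) - 246667*(-1/236427))) = (13*√2281 + 98174)*(-163555 + (-36082/89047 + 246667/236427)) = (98174 + 13*√2281)*(-163555 + 13434197335/21053115069) = (98174 + 13*√2281)*(-3443328800912960/21053115069) = -338045361700828935040/21053115069 - 44763274411868480*√2281/21053115069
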